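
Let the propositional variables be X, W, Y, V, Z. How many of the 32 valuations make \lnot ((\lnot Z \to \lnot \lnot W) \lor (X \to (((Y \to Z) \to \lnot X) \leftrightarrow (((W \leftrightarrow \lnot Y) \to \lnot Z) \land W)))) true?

Initial set: {T \lnot ((\lnot Z \to \lnot \lnot W) \lor (X \to (((Y \to Z) \to \lnot X) \leftrightarrow (((W \leftrightarrow \lnot Y) \to \lnot Z) \land W))))}.
T \lnot ((\lnot Z \to \lnot \lnot W) \lor (X \to (((Y \to Z) \to \lnot X) \leftrightarrow (((W \leftrightarrow \lnot Y) \to \lnot Z) \land W)))): α-rule — add F (\lnot Z \to \lnot \lnot W), F (X \to (((Y \to Z) \to \lnot X) \leftrightarrow (((W \leftrightarrow \lnot Y) \to \lnot Z) \land W))).
F (\lnot Z \to \lnot \lnot W): α-rule — add T \lnot Z, F \lnot \lnot W.
F (X \to (((Y \to Z) \to \lnot X) \leftrightarrow (((W \leftrightarrow \lnot Y) \to \lnot Z) \land W))): α-rule — add T X, F (((Y \to Z) \to \lnot X) \leftrightarrow (((W \leftrightarrow \lnot Y) \to \lnot Z) \land W)).
F \lnot \lnot W: drop double negation, giving F W.
F (((Y \to Z) \to \lnot X) \leftrightarrow (((W \leftrightarrow \lnot Y) \to \lnot Z) \land W)): β-rule — branch into T ((Y \to Z) \to \lnot X), F (((W \leftrightarrow \lnot Y) \to \lnot Z) \land W)  //  F ((Y \to Z) \to \lnot X), T (((W \leftrightarrow \lnot Y) \to \lnot Z) \land W).
  branch 1 (add T ((Y \to Z) \to \lnot X), F (((W \leftrightarrow \lnot Y) \to \lnot Z) \land W)):
    T ((Y \to Z) \to \lnot X): β-rule — branch into F (Y \to Z)  //  T \lnot X.
      branch 1.1 (add F (Y \to Z)):
        F (Y \to Z): α-rule — add T Y, F Z.
        F (((W \leftrightarrow \lnot Y) \to \lnot Z) \land W): β-rule — branch into F ((W \leftrightarrow \lnot Y) \to \lnot Z)  //  F W.
          branch 1.1.1 (add F ((W \leftrightarrow \lnot Y) \to \lnot Z)):
            F ((W \leftrightarrow \lnot Y) \to \lnot Z): α-rule — add T (W \leftrightarrow \lnot Y), F \lnot Z.
            × closes — contains both Z and \lnot Z.
          branch 1.1.2 (add F W):
            ○ open, literals {W=0, X=1, Y=1, Z=0}.
      branch 1.2 (add T \lnot X):
        × closes — contains both X and \lnot X.
  branch 2 (add F ((Y \to Z) \to \lnot X), T (((W \leftrightarrow \lnot Y) \to \lnot Z) \land W)):
    F ((Y \to Z) \to \lnot X): α-rule — add T (Y \to Z), F \lnot X.
    T (((W \leftrightarrow \lnot Y) \to \lnot Z) \land W): α-rule — add T ((W \leftrightarrow \lnot Y) \to \lnot Z), T W.
    × closes — contains both W and \lnot W.
3 branches closed, 1 open.
Each open branch fixes some atoms; the unmentioned ones are free. Counting distinct full assignments: branch {W=0, X=1, Y=1, Z=0} (V) contributes 2 new. Total: 2.

2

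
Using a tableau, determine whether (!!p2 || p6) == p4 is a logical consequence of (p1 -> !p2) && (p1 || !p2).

No

Initial set: {((p1 -> !p2) && (p1 || !p2)); !((!!p2 || p6) == p4)}.
((p1 -> !p2) && (p1 || !p2)): α-rule — add (p1 -> !p2), (p1 || !p2).
!((!!p2 || p6) == p4): β-rule — branch into (!!p2 || p6), !p4  //  !(!!p2 || p6), p4.
  branch 1 (add (!!p2 || p6), !p4):
    (p1 -> !p2): β-rule — branch into !p1  //  !p2.
      branch 1.1 (add !p1):
        (p1 || !p2): β-rule — branch into p1  //  !p2.
          branch 1.1.1 (add p1):
            × closes — contains both p1 and !p1.
          branch 1.1.2 (add !p2):
            (!!p2 || p6): β-rule — branch into !!p2  //  p6.
              branch 1.1.2.1 (add !!p2):
                !!p2: drop double negation, giving p2.
                × closes — contains both p2 and !p2.
              branch 1.1.2.2 (add p6):
                ○ open, literals {p1=false, p2=false, p4=false, p6=true}.
      branch 1.2 (add !p2):
        (p1 || !p2): β-rule — branch into p1  //  !p2.
          branch 1.2.1 (add p1):
            (!!p2 || p6): β-rule — branch into !!p2  //  p6.
              branch 1.2.1.1 (add !!p2):
                !!p2: drop double negation, giving p2.
                × closes — contains both p2 and !p2.
              branch 1.2.1.2 (add p6):
                ○ open, literals {p1=true, p2=false, p4=false, p6=true}.
          branch 1.2.2 (add !p2):
            (!!p2 || p6): β-rule — branch into !!p2  //  p6.
              branch 1.2.2.1 (add !!p2):
                !!p2: drop double negation, giving p2.
                × closes — contains both p2 and !p2.
              branch 1.2.2.2 (add p6):
                ○ open, literals {p2=false, p4=false, p6=true}.
  branch 2 (add !(!!p2 || p6), p4):
    !(!!p2 || p6): α-rule — add !!!p2, !p6.
    !!!p2: drop double negation, giving !p2.
    (p1 -> !p2): β-rule — branch into !p1  //  !p2.
      branch 2.1 (add !p1):
        (p1 || !p2): β-rule — branch into p1  //  !p2.
          branch 2.1.1 (add p1):
            × closes — contains both p1 and !p1.
          branch 2.1.2 (add !p2):
            ○ open, literals {p1=false, p2=false, p4=true, p6=false}.
      branch 2.2 (add !p2):
        (p1 || !p2): β-rule — branch into p1  //  !p2.
          branch 2.2.1 (add p1):
            ○ open, literals {p1=true, p2=false, p4=true, p6=false}.
          branch 2.2.2 (add !p2):
            ○ open, literals {p2=false, p4=true, p6=false}.
5 branches closed, 6 open.
An open branch gives a countermodel: p1=false, p2=false, p4=false, p6=true (unmentioned atoms arbitrary); the premises hold there but the conclusion fails.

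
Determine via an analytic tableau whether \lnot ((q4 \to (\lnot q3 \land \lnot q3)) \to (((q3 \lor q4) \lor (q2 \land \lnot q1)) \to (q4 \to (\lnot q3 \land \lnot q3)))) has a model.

Unsatisfiable

Initial set: {\lnot ((q4 \to (\lnot q3 \land \lnot q3)) \to (((q3 \lor q4) \lor (q2 \land \lnot q1)) \to (q4 \to (\lnot q3 \land \lnot q3))))}.
\lnot ((q4 \to (\lnot q3 \land \lnot q3)) \to (((q3 \lor q4) \lor (q2 \land \lnot q1)) \to (q4 \to (\lnot q3 \land \lnot q3)))): α-rule — add (q4 \to (\lnot q3 \land \lnot q3)), \lnot (((q3 \lor q4) \lor (q2 \land \lnot q1)) \to (q4 \to (\lnot q3 \land \lnot q3))).
\lnot (((q3 \lor q4) \lor (q2 \land \lnot q1)) \to (q4 \to (\lnot q3 \land \lnot q3))): α-rule — add ((q3 \lor q4) \lor (q2 \land \lnot q1)), \lnot (q4 \to (\lnot q3 \land \lnot q3)).
\lnot (q4 \to (\lnot q3 \land \lnot q3)): α-rule — add q4, \lnot (\lnot q3 \land \lnot q3).
(q4 \to (\lnot q3 \land \lnot q3)): β-rule — branch into \lnot q4  //  (\lnot q3 \land \lnot q3).
  branch 1 (add \lnot q4):
    × closes — contains both q4 and \lnot q4.
  branch 2 (add (\lnot q3 \land \lnot q3)):
    (\lnot q3 \land \lnot q3): α-rule — add \lnot q3, \lnot q3.
    ((q3 \lor q4) \lor (q2 \land \lnot q1)): β-rule — branch into (q3 \lor q4)  //  (q2 \land \lnot q1).
      branch 2.1 (add (q3 \lor q4)):
        \lnot (\lnot q3 \land \lnot q3): β-rule — branch into \lnot \lnot q3  //  \lnot \lnot q3.
          branch 2.1.1 (add \lnot \lnot q3):
            × closes — contains both q3 and \lnot q3.
          branch 2.1.2 (add \lnot \lnot q3):
            × closes — contains both q3 and \lnot q3.
      branch 2.2 (add (q2 \land \lnot q1)):
        (q2 \land \lnot q1): α-rule — add q2, \lnot q1.
        \lnot (\lnot q3 \land \lnot q3): β-rule — branch into \lnot \lnot q3  //  \lnot \lnot q3.
          branch 2.2.1 (add \lnot \lnot q3):
            × closes — contains both q3 and \lnot q3.
          branch 2.2.2 (add \lnot \lnot q3):
            × closes — contains both q3 and \lnot q3.
All 5 branches close.
Every branch closed; the formula is unsatisfiable.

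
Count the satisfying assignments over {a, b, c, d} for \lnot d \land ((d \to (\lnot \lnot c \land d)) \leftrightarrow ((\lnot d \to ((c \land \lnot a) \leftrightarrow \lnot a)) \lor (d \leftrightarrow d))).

8

Initial set: {(\lnot d \land ((d \to (\lnot \lnot c \land d)) \leftrightarrow ((\lnot d \to ((c \land \lnot a) \leftrightarrow \lnot a)) \lor (d \leftrightarrow d))))}.
(\lnot d \land ((d \to (\lnot \lnot c \land d)) \leftrightarrow ((\lnot d \to ((c \land \lnot a) \leftrightarrow \lnot a)) \lor (d \leftrightarrow d)))): α-rule — add \lnot d, ((d \to (\lnot \lnot c \land d)) \leftrightarrow ((\lnot d \to ((c \land \lnot a) \leftrightarrow \lnot a)) \lor (d \leftrightarrow d))).
((d \to (\lnot \lnot c \land d)) \leftrightarrow ((\lnot d \to ((c \land \lnot a) \leftrightarrow \lnot a)) \lor (d \leftrightarrow d))): β-rule — branch into (d \to (\lnot \lnot c \land d)), ((\lnot d \to ((c \land \lnot a) \leftrightarrow \lnot a)) \lor (d \leftrightarrow d))  //  \lnot (d \to (\lnot \lnot c \land d)), \lnot ((\lnot d \to ((c \land \lnot a) \leftrightarrow \lnot a)) \lor (d \leftrightarrow d)).
  branch 1 (add (d \to (\lnot \lnot c \land d)), ((\lnot d \to ((c \land \lnot a) \leftrightarrow \lnot a)) \lor (d \leftrightarrow d))):
    (d \to (\lnot \lnot c \land d)): β-rule — branch into \lnot d  //  (\lnot \lnot c \land d).
      branch 1.1 (add \lnot d):
        ((\lnot d \to ((c \land \lnot a) \leftrightarrow \lnot a)) \lor (d \leftrightarrow d)): β-rule — branch into (\lnot d \to ((c \land \lnot a) \leftrightarrow \lnot a))  //  (d \leftrightarrow d).
          branch 1.1.1 (add (\lnot d \to ((c \land \lnot a) \leftrightarrow \lnot a))):
            (\lnot d \to ((c \land \lnot a) \leftrightarrow \lnot a)): β-rule — branch into \lnot \lnot d  //  ((c \land \lnot a) \leftrightarrow \lnot a).
              branch 1.1.1.1 (add \lnot \lnot d):
                × closes — contains both d and \lnot d.
              branch 1.1.1.2 (add ((c \land \lnot a) \leftrightarrow \lnot a)):
                ((c \land \lnot a) \leftrightarrow \lnot a): β-rule — branch into (c \land \lnot a), \lnot a  //  \lnot (c \land \lnot a), \lnot \lnot a.
                  branch 1.1.1.2.1 (add (c \land \lnot a), \lnot a):
                    (c \land \lnot a): α-rule — add c, \lnot a.
                    ○ open, literals {a=F, c=T, d=F}.
                  branch 1.1.1.2.2 (add \lnot (c \land \lnot a), \lnot \lnot a):
                    \lnot (c \land \lnot a): β-rule — branch into \lnot c  //  \lnot \lnot a.
                      branch 1.1.1.2.2.1 (add \lnot c):
                        ○ open, literals {a=T, c=F, d=F}.
                      branch 1.1.1.2.2.2 (add \lnot \lnot a):
                        ○ open, literals {a=T, d=F}.
          branch 1.1.2 (add (d \leftrightarrow d)):
            (d \leftrightarrow d): β-rule — branch into d, d  //  \lnot d, \lnot d.
              branch 1.1.2.1 (add d, d):
                × closes — contains both d and \lnot d.
              branch 1.1.2.2 (add \lnot d, \lnot d):
                ○ open, literals {d=F}.
      branch 1.2 (add (\lnot \lnot c \land d)):
        (\lnot \lnot c \land d): α-rule — add \lnot \lnot c, d.
        × closes — contains both d and \lnot d.
  branch 2 (add \lnot (d \to (\lnot \lnot c \land d)), \lnot ((\lnot d \to ((c \land \lnot a) \leftrightarrow \lnot a)) \lor (d \leftrightarrow d))):
    \lnot (d \to (\lnot \lnot c \land d)): α-rule — add d, \lnot (\lnot \lnot c \land d).
    × closes — contains both d and \lnot d.
4 branches closed, 4 open.
Each open branch fixes some atoms; the unmentioned ones are free. Counting distinct full assignments: branch {a=F, c=T, d=F} (b) contributes 2 new; branch {a=T, c=F, d=F} (b) contributes 2 new; branch {a=T, d=F} (b, c) contributes 2 new; branch {d=F} (a, b, c) contributes 2 new. Total: 8.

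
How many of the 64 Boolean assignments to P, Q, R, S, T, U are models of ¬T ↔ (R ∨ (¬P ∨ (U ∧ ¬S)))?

32

Initial set: {(¬T ↔ (R ∨ (¬P ∨ (U ∧ ¬S))))}.
(¬T ↔ (R ∨ (¬P ∨ (U ∧ ¬S)))): β-rule — branch into ¬T, (R ∨ (¬P ∨ (U ∧ ¬S)))  //  ¬¬T, ¬(R ∨ (¬P ∨ (U ∧ ¬S))).
  branch 1 (add ¬T, (R ∨ (¬P ∨ (U ∧ ¬S)))):
    (R ∨ (¬P ∨ (U ∧ ¬S))): β-rule — branch into R  //  (¬P ∨ (U ∧ ¬S)).
      branch 1.1 (add R):
        ○ open, literals {R=true, T=false}.
      branch 1.2 (add (¬P ∨ (U ∧ ¬S))):
        (¬P ∨ (U ∧ ¬S)): β-rule — branch into ¬P  //  (U ∧ ¬S).
          branch 1.2.1 (add ¬P):
            ○ open, literals {P=false, T=false}.
          branch 1.2.2 (add (U ∧ ¬S)):
            (U ∧ ¬S): α-rule — add U, ¬S.
            ○ open, literals {S=false, T=false, U=true}.
  branch 2 (add ¬¬T, ¬(R ∨ (¬P ∨ (U ∧ ¬S)))):
    ¬(R ∨ (¬P ∨ (U ∧ ¬S))): α-rule — add ¬R, ¬(¬P ∨ (U ∧ ¬S)).
    ¬(¬P ∨ (U ∧ ¬S)): α-rule — add ¬¬P, ¬(U ∧ ¬S).
    ¬(U ∧ ¬S): β-rule — branch into ¬U  //  ¬¬S.
      branch 2.1 (add ¬U):
        ○ open, literals {P=true, R=false, T=true, U=false}.
      branch 2.2 (add ¬¬S):
        ○ open, literals {P=true, R=false, S=true, T=true}.
0 branches closed, 5 open.
Each open branch fixes some atoms; the unmentioned ones are free. Counting distinct full assignments: branch {R=true, T=false} (P, Q, S, U) contributes 16 new; branch {P=false, T=false} (Q, R, S, U) contributes 8 new; branch {S=false, T=false, U=true} (P, Q, R) contributes 2 new; branch {P=true, R=false, T=true, U=false} (Q, S) contributes 4 new; branch {P=true, R=false, S=true, T=true} (Q, U) contributes 2 new. Total: 32.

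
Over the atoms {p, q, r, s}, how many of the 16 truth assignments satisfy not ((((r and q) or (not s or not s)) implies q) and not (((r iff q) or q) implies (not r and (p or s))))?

Initial set: {T not ((((r and q) or (not s or not s)) implies q) and not (((r iff q) or q) implies (not r and (p or s))))}.
T not ((((r and q) or (not s or not s)) implies q) and not (((r iff q) or q) implies (not r and (p or s)))): β-rule — branch into F (((r and q) or (not s or not s)) implies q)  //  F not (((r iff q) or q) implies (not r and (p or s))).
  branch 1 (add F (((r and q) or (not s or not s)) implies q)):
    F (((r and q) or (not s or not s)) implies q): α-rule — add T ((r and q) or (not s or not s)), F q.
    T ((r and q) or (not s or not s)): β-rule — branch into T (r and q)  //  T (not s or not s).
      branch 1.1 (add T (r and q)):
        T (r and q): α-rule — add T r, T q.
        × closes — contains both q and not q.
      branch 1.2 (add T (not s or not s)):
        T (not s or not s): β-rule — branch into T not s  //  T not s.
          branch 1.2.1 (add T not s):
            ○ open, literals {q=0, s=0}.
          branch 1.2.2 (add T not s):
            ○ open, literals {q=0, s=0}.
  branch 2 (add F not (((r iff q) or q) implies (not r and (p or s)))):
    F not (((r iff q) or q) implies (not r and (p or s))): β-rule — branch into F ((r iff q) or q)  //  T (not r and (p or s)).
      branch 2.1 (add F ((r iff q) or q)):
        F ((r iff q) or q): α-rule — add F (r iff q), F q.
        F (r iff q): β-rule — branch into T r, F q  //  F r, T q.
          branch 2.1.1 (add T r, F q):
            ○ open, literals {q=0, r=1}.
          branch 2.1.2 (add F r, T q):
            × closes — contains both q and not q.
      branch 2.2 (add T (not r and (p or s))):
        T (not r and (p or s)): α-rule — add T not r, T (p or s).
        T (p or s): β-rule — branch into T p  //  T s.
          branch 2.2.1 (add T p):
            ○ open, literals {p=1, r=0}.
          branch 2.2.2 (add T s):
            ○ open, literals {r=0, s=1}.
2 branches closed, 5 open.
Each open branch fixes some atoms; the unmentioned ones are free. Counting distinct full assignments: branch {q=0, s=0} (p, r) contributes 4 new; branch {q=0, s=0} (p, r) contributes 0 new; branch {q=0, r=1} (p, s) contributes 2 new; branch {p=1, r=0} (q, s) contributes 3 new; branch {r=0, s=1} (p, q) contributes 2 new. Total: 11.

11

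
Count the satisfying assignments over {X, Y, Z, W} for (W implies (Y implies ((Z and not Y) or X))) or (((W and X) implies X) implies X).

14

Initial set: {((W implies (Y implies ((Z and not Y) or X))) or (((W and X) implies X) implies X))}.
((W implies (Y implies ((Z and not Y) or X))) or (((W and X) implies X) implies X)): β-rule — branch into (W implies (Y implies ((Z and not Y) or X)))  //  (((W and X) implies X) implies X).
  branch 1 (add (W implies (Y implies ((Z and not Y) or X)))):
    (W implies (Y implies ((Z and not Y) or X))): β-rule — branch into not W  //  (Y implies ((Z and not Y) or X)).
      branch 1.1 (add not W):
        ○ open, literals {W=false}.
      branch 1.2 (add (Y implies ((Z and not Y) or X))):
        (Y implies ((Z and not Y) or X)): β-rule — branch into not Y  //  ((Z and not Y) or X).
          branch 1.2.1 (add not Y):
            ○ open, literals {Y=false}.
          branch 1.2.2 (add ((Z and not Y) or X)):
            ((Z and not Y) or X): β-rule — branch into (Z and not Y)  //  X.
              branch 1.2.2.1 (add (Z and not Y)):
                (Z and not Y): α-rule — add Z, not Y.
                ○ open, literals {Y=false, Z=true}.
              branch 1.2.2.2 (add X):
                ○ open, literals {X=true}.
  branch 2 (add (((W and X) implies X) implies X)):
    (((W and X) implies X) implies X): β-rule — branch into not ((W and X) implies X)  //  X.
      branch 2.1 (add not ((W and X) implies X)):
        not ((W and X) implies X): α-rule — add (W and X), not X.
        (W and X): α-rule — add W, X.
        × closes — contains both X and not X.
      branch 2.2 (add X):
        ○ open, literals {X=true}.
1 branch closed, 5 open.
Each open branch fixes some atoms; the unmentioned ones are free. Counting distinct full assignments: branch {W=false} (X, Y, Z) contributes 8 new; branch {Y=false} (X, Z, W) contributes 4 new; branch {Y=false, Z=true} (X, W) contributes 0 new; branch {X=true} (Y, Z, W) contributes 2 new; branch {X=true} (Y, Z, W) contributes 0 new. Total: 14.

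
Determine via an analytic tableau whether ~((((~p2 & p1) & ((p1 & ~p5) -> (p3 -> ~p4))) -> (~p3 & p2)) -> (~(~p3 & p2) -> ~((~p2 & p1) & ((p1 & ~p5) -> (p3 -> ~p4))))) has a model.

Unsatisfiable

Initial set: {~((((~p2 & p1) & ((p1 & ~p5) -> (p3 -> ~p4))) -> (~p3 & p2)) -> (~(~p3 & p2) -> ~((~p2 & p1) & ((p1 & ~p5) -> (p3 -> ~p4)))))}.
~((((~p2 & p1) & ((p1 & ~p5) -> (p3 -> ~p4))) -> (~p3 & p2)) -> (~(~p3 & p2) -> ~((~p2 & p1) & ((p1 & ~p5) -> (p3 -> ~p4))))): α-rule — add (((~p2 & p1) & ((p1 & ~p5) -> (p3 -> ~p4))) -> (~p3 & p2)), ~(~(~p3 & p2) -> ~((~p2 & p1) & ((p1 & ~p5) -> (p3 -> ~p4)))).
~(~(~p3 & p2) -> ~((~p2 & p1) & ((p1 & ~p5) -> (p3 -> ~p4)))): α-rule — add ~(~p3 & p2), ~~((~p2 & p1) & ((p1 & ~p5) -> (p3 -> ~p4))).
~~((~p2 & p1) & ((p1 & ~p5) -> (p3 -> ~p4))): α-rule — add (~p2 & p1), ((p1 & ~p5) -> (p3 -> ~p4)).
(~p2 & p1): α-rule — add ~p2, p1.
(((~p2 & p1) & ((p1 & ~p5) -> (p3 -> ~p4))) -> (~p3 & p2)): β-rule — branch into ~((~p2 & p1) & ((p1 & ~p5) -> (p3 -> ~p4)))  //  (~p3 & p2).
  branch 1 (add ~((~p2 & p1) & ((p1 & ~p5) -> (p3 -> ~p4)))):
    ~(~p3 & p2): β-rule — branch into ~~p3  //  ~p2.
      branch 1.1 (add ~~p3):
        ((p1 & ~p5) -> (p3 -> ~p4)): β-rule — branch into ~(p1 & ~p5)  //  (p3 -> ~p4).
          branch 1.1.1 (add ~(p1 & ~p5)):
            ~((~p2 & p1) & ((p1 & ~p5) -> (p3 -> ~p4))): β-rule — branch into ~(~p2 & p1)  //  ~((p1 & ~p5) -> (p3 -> ~p4)).
              branch 1.1.1.1 (add ~(~p2 & p1)):
                ~(p1 & ~p5): β-rule — branch into ~p1  //  ~~p5.
                  branch 1.1.1.1.1 (add ~p1):
                    × closes — contains both p1 and ~p1.
                  branch 1.1.1.1.2 (add ~~p5):
                    ~(~p2 & p1): β-rule — branch into ~~p2  //  ~p1.
                      branch 1.1.1.1.2.1 (add ~~p2):
                        × closes — contains both p2 and ~p2.
                      branch 1.1.1.1.2.2 (add ~p1):
                        × closes — contains both p1 and ~p1.
              branch 1.1.1.2 (add ~((p1 & ~p5) -> (p3 -> ~p4))):
                ~((p1 & ~p5) -> (p3 -> ~p4)): α-rule — add (p1 & ~p5), ~(p3 -> ~p4).
                (p1 & ~p5): α-rule — add p1, ~p5.
                ~(p3 -> ~p4): α-rule — add p3, ~~p4.
                ~(p1 & ~p5): β-rule — branch into ~p1  //  ~~p5.
                  branch 1.1.1.2.1 (add ~p1):
                    × closes — contains both p1 and ~p1.
                  branch 1.1.1.2.2 (add ~~p5):
                    × closes — contains both p5 and ~p5.
          branch 1.1.2 (add (p3 -> ~p4)):
            ~((~p2 & p1) & ((p1 & ~p5) -> (p3 -> ~p4))): β-rule — branch into ~(~p2 & p1)  //  ~((p1 & ~p5) -> (p3 -> ~p4)).
              branch 1.1.2.1 (add ~(~p2 & p1)):
                (p3 -> ~p4): β-rule — branch into ~p3  //  ~p4.
                  branch 1.1.2.1.1 (add ~p3):
                    × closes — contains both p3 and ~p3.
                  branch 1.1.2.1.2 (add ~p4):
                    ~(~p2 & p1): β-rule — branch into ~~p2  //  ~p1.
                      branch 1.1.2.1.2.1 (add ~~p2):
                        × closes — contains both p2 and ~p2.
                      branch 1.1.2.1.2.2 (add ~p1):
                        × closes — contains both p1 and ~p1.
              branch 1.1.2.2 (add ~((p1 & ~p5) -> (p3 -> ~p4))):
                ~((p1 & ~p5) -> (p3 -> ~p4)): α-rule — add (p1 & ~p5), ~(p3 -> ~p4).
                (p1 & ~p5): α-rule — add p1, ~p5.
                ~(p3 -> ~p4): α-rule — add p3, ~~p4.
                (p3 -> ~p4): β-rule — branch into ~p3  //  ~p4.
                  branch 1.1.2.2.1 (add ~p3):
                    × closes — contains both p3 and ~p3.
                  branch 1.1.2.2.2 (add ~p4):
                    × closes — contains both p4 and ~p4.
      branch 1.2 (add ~p2):
        ((p1 & ~p5) -> (p3 -> ~p4)): β-rule — branch into ~(p1 & ~p5)  //  (p3 -> ~p4).
          branch 1.2.1 (add ~(p1 & ~p5)):
            ~((~p2 & p1) & ((p1 & ~p5) -> (p3 -> ~p4))): β-rule — branch into ~(~p2 & p1)  //  ~((p1 & ~p5) -> (p3 -> ~p4)).
              branch 1.2.1.1 (add ~(~p2 & p1)):
                ~(p1 & ~p5): β-rule — branch into ~p1  //  ~~p5.
                  branch 1.2.1.1.1 (add ~p1):
                    × closes — contains both p1 and ~p1.
                  branch 1.2.1.1.2 (add ~~p5):
                    ~(~p2 & p1): β-rule — branch into ~~p2  //  ~p1.
                      branch 1.2.1.1.2.1 (add ~~p2):
                        × closes — contains both p2 and ~p2.
                      branch 1.2.1.1.2.2 (add ~p1):
                        × closes — contains both p1 and ~p1.
              branch 1.2.1.2 (add ~((p1 & ~p5) -> (p3 -> ~p4))):
                ~((p1 & ~p5) -> (p3 -> ~p4)): α-rule — add (p1 & ~p5), ~(p3 -> ~p4).
                (p1 & ~p5): α-rule — add p1, ~p5.
                ~(p3 -> ~p4): α-rule — add p3, ~~p4.
                ~(p1 & ~p5): β-rule — branch into ~p1  //  ~~p5.
                  branch 1.2.1.2.1 (add ~p1):
                    × closes — contains both p1 and ~p1.
                  branch 1.2.1.2.2 (add ~~p5):
                    × closes — contains both p5 and ~p5.
          branch 1.2.2 (add (p3 -> ~p4)):
            ~((~p2 & p1) & ((p1 & ~p5) -> (p3 -> ~p4))): β-rule — branch into ~(~p2 & p1)  //  ~((p1 & ~p5) -> (p3 -> ~p4)).
              branch 1.2.2.1 (add ~(~p2 & p1)):
                (p3 -> ~p4): β-rule — branch into ~p3  //  ~p4.
                  branch 1.2.2.1.1 (add ~p3):
                    ~(~p2 & p1): β-rule — branch into ~~p2  //  ~p1.
                      branch 1.2.2.1.1.1 (add ~~p2):
                        × closes — contains both p2 and ~p2.
                      branch 1.2.2.1.1.2 (add ~p1):
                        × closes — contains both p1 and ~p1.
                  branch 1.2.2.1.2 (add ~p4):
                    ~(~p2 & p1): β-rule — branch into ~~p2  //  ~p1.
                      branch 1.2.2.1.2.1 (add ~~p2):
                        × closes — contains both p2 and ~p2.
                      branch 1.2.2.1.2.2 (add ~p1):
                        × closes — contains both p1 and ~p1.
              branch 1.2.2.2 (add ~((p1 & ~p5) -> (p3 -> ~p4))):
                ~((p1 & ~p5) -> (p3 -> ~p4)): α-rule — add (p1 & ~p5), ~(p3 -> ~p4).
                (p1 & ~p5): α-rule — add p1, ~p5.
                ~(p3 -> ~p4): α-rule — add p3, ~~p4.
                (p3 -> ~p4): β-rule — branch into ~p3  //  ~p4.
                  branch 1.2.2.2.1 (add ~p3):
                    × closes — contains both p3 and ~p3.
                  branch 1.2.2.2.2 (add ~p4):
                    × closes — contains both p4 and ~p4.
  branch 2 (add (~p3 & p2)):
    (~p3 & p2): α-rule — add ~p3, p2.
    × closes — contains both p2 and ~p2.
All 22 branches close.
Every branch closed; the formula is unsatisfiable.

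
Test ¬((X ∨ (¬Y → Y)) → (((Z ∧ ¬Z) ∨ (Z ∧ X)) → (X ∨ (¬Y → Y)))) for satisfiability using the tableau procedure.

Initial set: {¬((X ∨ (¬Y → Y)) → (((Z ∧ ¬Z) ∨ (Z ∧ X)) → (X ∨ (¬Y → Y))))}.
¬((X ∨ (¬Y → Y)) → (((Z ∧ ¬Z) ∨ (Z ∧ X)) → (X ∨ (¬Y → Y)))): α-rule — add (X ∨ (¬Y → Y)), ¬(((Z ∧ ¬Z) ∨ (Z ∧ X)) → (X ∨ (¬Y → Y))).
¬(((Z ∧ ¬Z) ∨ (Z ∧ X)) → (X ∨ (¬Y → Y))): α-rule — add ((Z ∧ ¬Z) ∨ (Z ∧ X)), ¬(X ∨ (¬Y → Y)).
¬(X ∨ (¬Y → Y)): α-rule — add ¬X, ¬(¬Y → Y).
¬(¬Y → Y): α-rule — add ¬Y, ¬Y.
(X ∨ (¬Y → Y)): β-rule — branch into X  //  (¬Y → Y).
  branch 1 (add X):
    × closes — contains both X and ¬X.
  branch 2 (add (¬Y → Y)):
    ((Z ∧ ¬Z) ∨ (Z ∧ X)): β-rule — branch into (Z ∧ ¬Z)  //  (Z ∧ X).
      branch 2.1 (add (Z ∧ ¬Z)):
        (Z ∧ ¬Z): α-rule — add Z, ¬Z.
        × closes — contains both Z and ¬Z.
      branch 2.2 (add (Z ∧ X)):
        (Z ∧ X): α-rule — add Z, X.
        × closes — contains both X and ¬X.
All 3 branches close.
Every branch closed; the formula is unsatisfiable.

Unsatisfiable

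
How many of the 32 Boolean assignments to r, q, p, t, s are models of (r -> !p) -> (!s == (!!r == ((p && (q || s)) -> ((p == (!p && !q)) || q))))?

18

Initial set: {((r -> !p) -> (!s == (!!r == ((p && (q || s)) -> ((p == (!p && !q)) || q)))))}.
((r -> !p) -> (!s == (!!r == ((p && (q || s)) -> ((p == (!p && !q)) || q))))): β-rule — branch into !(r -> !p)  //  (!s == (!!r == ((p && (q || s)) -> ((p == (!p && !q)) || q)))).
  branch 1 (add !(r -> !p)):
    !(r -> !p): α-rule — add r, !!p.
    ○ open, literals {p=1, r=1}.
  branch 2 (add (!s == (!!r == ((p && (q || s)) -> ((p == (!p && !q)) || q))))):
    (!s == (!!r == ((p && (q || s)) -> ((p == (!p && !q)) || q)))): β-rule — branch into !s, (!!r == ((p && (q || s)) -> ((p == (!p && !q)) || q)))  //  !!s, !(!!r == ((p && (q || s)) -> ((p == (!p && !q)) || q))).
      branch 2.1 (add !s, (!!r == ((p && (q || s)) -> ((p == (!p && !q)) || q)))):
        (!!r == ((p && (q || s)) -> ((p == (!p && !q)) || q))): β-rule — branch into !!r, ((p && (q || s)) -> ((p == (!p && !q)) || q))  //  !!!r, !((p && (q || s)) -> ((p == (!p && !q)) || q)).
          branch 2.1.1 (add !!r, ((p && (q || s)) -> ((p == (!p && !q)) || q))):
            !!r: drop double negation, giving r.
            ((p && (q || s)) -> ((p == (!p && !q)) || q)): β-rule — branch into !(p && (q || s))  //  ((p == (!p && !q)) || q).
              branch 2.1.1.1 (add !(p && (q || s))):
                !(p && (q || s)): β-rule — branch into !p  //  !(q || s).
                  branch 2.1.1.1.1 (add !p):
                    ○ open, literals {p=0, r=1, s=0}.
                  branch 2.1.1.1.2 (add !(q || s)):
                    !(q || s): α-rule — add !q, !s.
                    ○ open, literals {q=0, r=1, s=0}.
              branch 2.1.1.2 (add ((p == (!p && !q)) || q)):
                ((p == (!p && !q)) || q): β-rule — branch into (p == (!p && !q))  //  q.
                  branch 2.1.1.2.1 (add (p == (!p && !q))):
                    (p == (!p && !q)): β-rule — branch into p, (!p && !q)  //  !p, !(!p && !q).
                      branch 2.1.1.2.1.1 (add p, (!p && !q)):
                        (!p && !q): α-rule — add !p, !q.
                        × closes — contains both p and !p.
                      branch 2.1.1.2.1.2 (add !p, !(!p && !q)):
                        !(!p && !q): β-rule — branch into !!p  //  !!q.
                          branch 2.1.1.2.1.2.1 (add !!p):
                            × closes — contains both p and !p.
                          branch 2.1.1.2.1.2.2 (add !!q):
                            ○ open, literals {p=0, q=1, r=1, s=0}.
                  branch 2.1.1.2.2 (add q):
                    ○ open, literals {q=1, r=1, s=0}.
          branch 2.1.2 (add !!!r, !((p && (q || s)) -> ((p == (!p && !q)) || q))):
            !!!r: drop double negation, giving !r.
            !((p && (q || s)) -> ((p == (!p && !q)) || q)): α-rule — add (p && (q || s)), !((p == (!p && !q)) || q).
            (p && (q || s)): α-rule — add p, (q || s).
            !((p == (!p && !q)) || q): α-rule — add !(p == (!p && !q)), !q.
            (q || s): β-rule — branch into q  //  s.
              branch 2.1.2.1 (add q):
                × closes — contains both q and !q.
              branch 2.1.2.2 (add s):
                × closes — contains both s and !s.
      branch 2.2 (add !!s, !(!!r == ((p && (q || s)) -> ((p == (!p && !q)) || q)))):
        !(!!r == ((p && (q || s)) -> ((p == (!p && !q)) || q))): β-rule — branch into !!r, !((p && (q || s)) -> ((p == (!p && !q)) || q))  //  !!!r, ((p && (q || s)) -> ((p == (!p && !q)) || q)).
          branch 2.2.1 (add !!r, !((p && (q || s)) -> ((p == (!p && !q)) || q))):
            !!r: drop double negation, giving r.
            !((p && (q || s)) -> ((p == (!p && !q)) || q)): α-rule — add (p && (q || s)), !((p == (!p && !q)) || q).
            (p && (q || s)): α-rule — add p, (q || s).
            !((p == (!p && !q)) || q): α-rule — add !(p == (!p && !q)), !q.
            (q || s): β-rule — branch into q  //  s.
              branch 2.2.1.1 (add q):
                × closes — contains both q and !q.
              branch 2.2.1.2 (add s):
                !(p == (!p && !q)): β-rule — branch into p, !(!p && !q)  //  !p, (!p && !q).
                  branch 2.2.1.2.1 (add p, !(!p && !q)):
                    !(!p && !q): β-rule — branch into !!p  //  !!q.
                      branch 2.2.1.2.1.1 (add !!p):
                        ○ open, literals {p=1, q=0, r=1, s=1}.
                      branch 2.2.1.2.1.2 (add !!q):
                        × closes — contains both q and !q.
                  branch 2.2.1.2.2 (add !p, (!p && !q)):
                    × closes — contains both p and !p.
          branch 2.2.2 (add !!!r, ((p && (q || s)) -> ((p == (!p && !q)) || q))):
            !!!r: drop double negation, giving !r.
            ((p && (q || s)) -> ((p == (!p && !q)) || q)): β-rule — branch into !(p && (q || s))  //  ((p == (!p && !q)) || q).
              branch 2.2.2.1 (add !(p && (q || s))):
                !(p && (q || s)): β-rule — branch into !p  //  !(q || s).
                  branch 2.2.2.1.1 (add !p):
                    ○ open, literals {p=0, r=0, s=1}.
                  branch 2.2.2.1.2 (add !(q || s)):
                    !(q || s): α-rule — add !q, !s.
                    × closes — contains both s and !s.
              branch 2.2.2.2 (add ((p == (!p && !q)) || q)):
                ((p == (!p && !q)) || q): β-rule — branch into (p == (!p && !q))  //  q.
                  branch 2.2.2.2.1 (add (p == (!p && !q))):
                    (p == (!p && !q)): β-rule — branch into p, (!p && !q)  //  !p, !(!p && !q).
                      branch 2.2.2.2.1.1 (add p, (!p && !q)):
                        (!p && !q): α-rule — add !p, !q.
                        × closes — contains both p and !p.
                      branch 2.2.2.2.1.2 (add !p, !(!p && !q)):
                        !(!p && !q): β-rule — branch into !!p  //  !!q.
                          branch 2.2.2.2.1.2.1 (add !!p):
                            × closes — contains both p and !p.
                          branch 2.2.2.2.1.2.2 (add !!q):
                            ○ open, literals {p=0, q=1, r=0, s=1}.
                  branch 2.2.2.2.2 (add q):
                    ○ open, literals {q=1, r=0, s=1}.
10 branches closed, 9 open.
Each open branch fixes some atoms; the unmentioned ones are free. Counting distinct full assignments: branch {p=1, r=1} (q, t, s) contributes 8 new; branch {p=0, r=1, s=0} (q, t) contributes 4 new; branch {q=0, r=1, s=0} (p, t) contributes 0 new; branch {p=0, q=1, r=1, s=0} (t) contributes 0 new; branch {q=1, r=1, s=0} (p, t) contributes 0 new; branch {p=1, q=0, r=1, s=1} (t) contributes 0 new; branch {p=0, r=0, s=1} (q, t) contributes 4 new; branch {p=0, q=1, r=0, s=1} (t) contributes 0 new; branch {q=1, r=0, s=1} (p, t) contributes 2 new. Total: 18.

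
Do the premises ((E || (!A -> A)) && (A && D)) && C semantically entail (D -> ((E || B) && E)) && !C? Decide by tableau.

No

Initial set: {(((E || (!A -> A)) && (A && D)) && C); !((D -> ((E || B) && E)) && !C)}.
(((E || (!A -> A)) && (A && D)) && C): α-rule — add ((E || (!A -> A)) && (A && D)), C.
((E || (!A -> A)) && (A && D)): α-rule — add (E || (!A -> A)), (A && D).
(A && D): α-rule — add A, D.
!((D -> ((E || B) && E)) && !C): β-rule — branch into !(D -> ((E || B) && E))  //  !!C.
  branch 1 (add !(D -> ((E || B) && E))):
    !(D -> ((E || B) && E)): α-rule — add D, !((E || B) && E).
    (E || (!A -> A)): β-rule — branch into E  //  (!A -> A).
      branch 1.1 (add E):
        !((E || B) && E): β-rule — branch into !(E || B)  //  !E.
          branch 1.1.1 (add !(E || B)):
            !(E || B): α-rule — add !E, !B.
            × closes — contains both E and !E.
          branch 1.1.2 (add !E):
            × closes — contains both E and !E.
      branch 1.2 (add (!A -> A)):
        !((E || B) && E): β-rule — branch into !(E || B)  //  !E.
          branch 1.2.1 (add !(E || B)):
            !(E || B): α-rule — add !E, !B.
            (!A -> A): β-rule — branch into !!A  //  A.
              branch 1.2.1.1 (add !!A):
                ○ open, literals {A=T, B=F, C=T, D=T, E=F}.
              branch 1.2.1.2 (add A):
                ○ open, literals {A=T, B=F, C=T, D=T, E=F}.
          branch 1.2.2 (add !E):
            (!A -> A): β-rule — branch into !!A  //  A.
              branch 1.2.2.1 (add !!A):
                ○ open, literals {A=T, C=T, D=T, E=F}.
              branch 1.2.2.2 (add A):
                ○ open, literals {A=T, C=T, D=T, E=F}.
  branch 2 (add !!C):
    (E || (!A -> A)): β-rule — branch into E  //  (!A -> A).
      branch 2.1 (add E):
        ○ open, literals {A=T, C=T, D=T, E=T}.
      branch 2.2 (add (!A -> A)):
        (!A -> A): β-rule — branch into !!A  //  A.
          branch 2.2.1 (add !!A):
            ○ open, literals {A=T, C=T, D=T}.
          branch 2.2.2 (add A):
            ○ open, literals {A=T, C=T, D=T}.
2 branches closed, 7 open.
An open branch gives a countermodel: A=T, B=F, C=T, D=T, E=F (unmentioned atoms arbitrary); the premises hold there but the conclusion fails.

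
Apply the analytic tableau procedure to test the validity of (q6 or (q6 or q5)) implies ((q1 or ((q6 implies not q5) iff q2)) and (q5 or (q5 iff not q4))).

Not valid

Assume the negation and expand:
Initial set: {F ((q6 or (q6 or q5)) implies ((q1 or ((q6 implies not q5) iff q2)) and (q5 or (q5 iff not q4))))}.
F ((q6 or (q6 or q5)) implies ((q1 or ((q6 implies not q5) iff q2)) and (q5 or (q5 iff not q4)))): α-rule — add T (q6 or (q6 or q5)), F ((q1 or ((q6 implies not q5) iff q2)) and (q5 or (q5 iff not q4))).
T (q6 or (q6 or q5)): β-rule — branch into T q6  //  T (q6 or q5).
  branch 1 (add T q6):
    F ((q1 or ((q6 implies not q5) iff q2)) and (q5 or (q5 iff not q4))): β-rule — branch into F (q1 or ((q6 implies not q5) iff q2))  //  F (q5 or (q5 iff not q4)).
      branch 1.1 (add F (q1 or ((q6 implies not q5) iff q2))):
        F (q1 or ((q6 implies not q5) iff q2)): α-rule — add F q1, F ((q6 implies not q5) iff q2).
        F ((q6 implies not q5) iff q2): β-rule — branch into T (q6 implies not q5), F q2  //  F (q6 implies not q5), T q2.
          branch 1.1.1 (add T (q6 implies not q5), F q2):
            T (q6 implies not q5): β-rule — branch into F q6  //  T not q5.
              branch 1.1.1.1 (add F q6):
                × closes — contains both q6 and not q6.
              branch 1.1.1.2 (add T not q5):
                ○ open, literals {q1=0, q2=0, q5=0, q6=1}.
          branch 1.1.2 (add F (q6 implies not q5), T q2):
            F (q6 implies not q5): α-rule — add T q6, F not q5.
            ○ open, literals {q1=0, q2=1, q5=1, q6=1}.
      branch 1.2 (add F (q5 or (q5 iff not q4))):
        F (q5 or (q5 iff not q4)): α-rule — add F q5, F (q5 iff not q4).
        F (q5 iff not q4): β-rule — branch into T q5, F not q4  //  F q5, T not q4.
          branch 1.2.1 (add T q5, F not q4):
            × closes — contains both q5 and not q5.
          branch 1.2.2 (add F q5, T not q4):
            ○ open, literals {q4=0, q5=0, q6=1}.
  branch 2 (add T (q6 or q5)):
    F ((q1 or ((q6 implies not q5) iff q2)) and (q5 or (q5 iff not q4))): β-rule — branch into F (q1 or ((q6 implies not q5) iff q2))  //  F (q5 or (q5 iff not q4)).
      branch 2.1 (add F (q1 or ((q6 implies not q5) iff q2))):
        F (q1 or ((q6 implies not q5) iff q2)): α-rule — add F q1, F ((q6 implies not q5) iff q2).
        T (q6 or q5): β-rule — branch into T q6  //  T q5.
          branch 2.1.1 (add T q6):
            F ((q6 implies not q5) iff q2): β-rule — branch into T (q6 implies not q5), F q2  //  F (q6 implies not q5), T q2.
              branch 2.1.1.1 (add T (q6 implies not q5), F q2):
                T (q6 implies not q5): β-rule — branch into F q6  //  T not q5.
                  branch 2.1.1.1.1 (add F q6):
                    × closes — contains both q6 and not q6.
                  branch 2.1.1.1.2 (add T not q5):
                    ○ open, literals {q1=0, q2=0, q5=0, q6=1}.
              branch 2.1.1.2 (add F (q6 implies not q5), T q2):
                F (q6 implies not q5): α-rule — add T q6, F not q5.
                ○ open, literals {q1=0, q2=1, q5=1, q6=1}.
          branch 2.1.2 (add T q5):
            F ((q6 implies not q5) iff q2): β-rule — branch into T (q6 implies not q5), F q2  //  F (q6 implies not q5), T q2.
              branch 2.1.2.1 (add T (q6 implies not q5), F q2):
                T (q6 implies not q5): β-rule — branch into F q6  //  T not q5.
                  branch 2.1.2.1.1 (add F q6):
                    ○ open, literals {q1=0, q2=0, q5=1, q6=0}.
                  branch 2.1.2.1.2 (add T not q5):
                    × closes — contains both q5 and not q5.
              branch 2.1.2.2 (add F (q6 implies not q5), T q2):
                F (q6 implies not q5): α-rule — add T q6, F not q5.
                ○ open, literals {q1=0, q2=1, q5=1, q6=1}.
      branch 2.2 (add F (q5 or (q5 iff not q4))):
        F (q5 or (q5 iff not q4)): α-rule — add F q5, F (q5 iff not q4).
        T (q6 or q5): β-rule — branch into T q6  //  T q5.
          branch 2.2.1 (add T q6):
            F (q5 iff not q4): β-rule — branch into T q5, F not q4  //  F q5, T not q4.
              branch 2.2.1.1 (add T q5, F not q4):
                × closes — contains both q5 and not q5.
              branch 2.2.1.2 (add F q5, T not q4):
                ○ open, literals {q4=0, q5=0, q6=1}.
          branch 2.2.2 (add T q5):
            × closes — contains both q5 and not q5.
6 branches closed, 8 open.
An open branch gives a countermodel: q1=0, q2=0, q5=0, q6=1 (unmentioned atoms arbitrary); under it the original formula is false.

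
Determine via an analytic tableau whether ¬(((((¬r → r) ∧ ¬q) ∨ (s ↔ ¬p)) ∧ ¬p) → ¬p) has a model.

Initial set: {¬(((((¬r → r) ∧ ¬q) ∨ (s ↔ ¬p)) ∧ ¬p) → ¬p)}.
¬(((((¬r → r) ∧ ¬q) ∨ (s ↔ ¬p)) ∧ ¬p) → ¬p): α-rule — add ((((¬r → r) ∧ ¬q) ∨ (s ↔ ¬p)) ∧ ¬p), ¬¬p.
((((¬r → r) ∧ ¬q) ∨ (s ↔ ¬p)) ∧ ¬p): α-rule — add (((¬r → r) ∧ ¬q) ∨ (s ↔ ¬p)), ¬p.
× closes — contains both p and ¬p.
All 1 branch closes.
Every branch closed; the formula is unsatisfiable.

Unsatisfiable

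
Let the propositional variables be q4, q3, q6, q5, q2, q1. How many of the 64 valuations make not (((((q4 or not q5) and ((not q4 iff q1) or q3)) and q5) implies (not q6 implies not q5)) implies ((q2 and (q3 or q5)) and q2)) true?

37

Initial set: {T not (((((q4 or not q5) and ((not q4 iff q1) or q3)) and q5) implies (not q6 implies not q5)) implies ((q2 and (q3 or q5)) and q2))}.
T not (((((q4 or not q5) and ((not q4 iff q1) or q3)) and q5) implies (not q6 implies not q5)) implies ((q2 and (q3 or q5)) and q2)): α-rule — add T ((((q4 or not q5) and ((not q4 iff q1) or q3)) and q5) implies (not q6 implies not q5)), F ((q2 and (q3 or q5)) and q2).
T ((((q4 or not q5) and ((not q4 iff q1) or q3)) and q5) implies (not q6 implies not q5)): β-rule — branch into F (((q4 or not q5) and ((not q4 iff q1) or q3)) and q5)  //  T (not q6 implies not q5).
  branch 1 (add F (((q4 or not q5) and ((not q4 iff q1) or q3)) and q5)):
    F ((q2 and (q3 or q5)) and q2): β-rule — branch into F (q2 and (q3 or q5))  //  F q2.
      branch 1.1 (add F (q2 and (q3 or q5))):
        F (((q4 or not q5) and ((not q4 iff q1) or q3)) and q5): β-rule — branch into F ((q4 or not q5) and ((not q4 iff q1) or q3))  //  F q5.
          branch 1.1.1 (add F ((q4 or not q5) and ((not q4 iff q1) or q3))):
            F (q2 and (q3 or q5)): β-rule — branch into F q2  //  F (q3 or q5).
              branch 1.1.1.1 (add F q2):
                F ((q4 or not q5) and ((not q4 iff q1) or q3)): β-rule — branch into F (q4 or not q5)  //  F ((not q4 iff q1) or q3).
                  branch 1.1.1.1.1 (add F (q4 or not q5)):
                    F (q4 or not q5): α-rule — add F q4, F not q5.
                    ○ open, literals {q2=0, q4=0, q5=1}.
                  branch 1.1.1.1.2 (add F ((not q4 iff q1) or q3)):
                    F ((not q4 iff q1) or q3): α-rule — add F (not q4 iff q1), F q3.
                    F (not q4 iff q1): β-rule — branch into T not q4, F q1  //  F not q4, T q1.
                      branch 1.1.1.1.2.1 (add T not q4, F q1):
                        ○ open, literals {q1=0, q2=0, q3=0, q4=0}.
                      branch 1.1.1.1.2.2 (add F not q4, T q1):
                        ○ open, literals {q1=1, q2=0, q3=0, q4=1}.
              branch 1.1.1.2 (add F (q3 or q5)):
                F (q3 or q5): α-rule — add F q3, F q5.
                F ((q4 or not q5) and ((not q4 iff q1) or q3)): β-rule — branch into F (q4 or not q5)  //  F ((not q4 iff q1) or q3).
                  branch 1.1.1.2.1 (add F (q4 or not q5)):
                    F (q4 or not q5): α-rule — add F q4, F not q5.
                    × closes — contains both q5 and not q5.
                  branch 1.1.1.2.2 (add F ((not q4 iff q1) or q3)):
                    F ((not q4 iff q1) or q3): α-rule — add F (not q4 iff q1), F q3.
                    F (not q4 iff q1): β-rule — branch into T not q4, F q1  //  F not q4, T q1.
                      branch 1.1.1.2.2.1 (add T not q4, F q1):
                        ○ open, literals {q1=0, q3=0, q4=0, q5=0}.
                      branch 1.1.1.2.2.2 (add F not q4, T q1):
                        ○ open, literals {q1=1, q3=0, q4=1, q5=0}.
          branch 1.1.2 (add F q5):
            F (q2 and (q3 or q5)): β-rule — branch into F q2  //  F (q3 or q5).
              branch 1.1.2.1 (add F q2):
                ○ open, literals {q2=0, q5=0}.
              branch 1.1.2.2 (add F (q3 or q5)):
                F (q3 or q5): α-rule — add F q3, F q5.
                ○ open, literals {q3=0, q5=0}.
      branch 1.2 (add F q2):
        F (((q4 or not q5) and ((not q4 iff q1) or q3)) and q5): β-rule — branch into F ((q4 or not q5) and ((not q4 iff q1) or q3))  //  F q5.
          branch 1.2.1 (add F ((q4 or not q5) and ((not q4 iff q1) or q3))):
            F ((q4 or not q5) and ((not q4 iff q1) or q3)): β-rule — branch into F (q4 or not q5)  //  F ((not q4 iff q1) or q3).
              branch 1.2.1.1 (add F (q4 or not q5)):
                F (q4 or not q5): α-rule — add F q4, F not q5.
                ○ open, literals {q2=0, q4=0, q5=1}.
              branch 1.2.1.2 (add F ((not q4 iff q1) or q3)):
                F ((not q4 iff q1) or q3): α-rule — add F (not q4 iff q1), F q3.
                F (not q4 iff q1): β-rule — branch into T not q4, F q1  //  F not q4, T q1.
                  branch 1.2.1.2.1 (add T not q4, F q1):
                    ○ open, literals {q1=0, q2=0, q3=0, q4=0}.
                  branch 1.2.1.2.2 (add F not q4, T q1):
                    ○ open, literals {q1=1, q2=0, q3=0, q4=1}.
          branch 1.2.2 (add F q5):
            ○ open, literals {q2=0, q5=0}.
  branch 2 (add T (not q6 implies not q5)):
    F ((q2 and (q3 or q5)) and q2): β-rule — branch into F (q2 and (q3 or q5))  //  F q2.
      branch 2.1 (add F (q2 and (q3 or q5))):
        T (not q6 implies not q5): β-rule — branch into F not q6  //  T not q5.
          branch 2.1.1 (add F not q6):
            F (q2 and (q3 or q5)): β-rule — branch into F q2  //  F (q3 or q5).
              branch 2.1.1.1 (add F q2):
                ○ open, literals {q2=0, q6=1}.
              branch 2.1.1.2 (add F (q3 or q5)):
                F (q3 or q5): α-rule — add F q3, F q5.
                ○ open, literals {q3=0, q5=0, q6=1}.
          branch 2.1.2 (add T not q5):
            F (q2 and (q3 or q5)): β-rule — branch into F q2  //  F (q3 or q5).
              branch 2.1.2.1 (add F q2):
                ○ open, literals {q2=0, q5=0}.
              branch 2.1.2.2 (add F (q3 or q5)):
                F (q3 or q5): α-rule — add F q3, F q5.
                ○ open, literals {q3=0, q5=0}.
      branch 2.2 (add F q2):
        T (not q6 implies not q5): β-rule — branch into F not q6  //  T not q5.
          branch 2.2.1 (add F not q6):
            ○ open, literals {q2=0, q6=1}.
          branch 2.2.2 (add T not q5):
            ○ open, literals {q2=0, q5=0}.
1 branch closed, 17 open.
Each open branch fixes some atoms; the unmentioned ones are free. Counting distinct full assignments: branch {q2=0, q4=0, q5=1} (q3, q6, q1) contributes 8 new; branch {q1=0, q2=0, q3=0, q4=0} (q6, q5) contributes 2 new; branch {q1=1, q2=0, q3=0, q4=1} (q6, q5) contributes 4 new; branch {q1=0, q3=0, q4=0, q5=0} (q6, q2) contributes 2 new; branch {q1=1, q3=0, q4=1, q5=0} (q6, q2) contributes 2 new; branch {q2=0, q5=0} (q4, q3, q6, q1) contributes 12 new; branch {q3=0, q5=0} (q4, q6, q2, q1) contributes 4 new; branch {q2=0, q4=0, q5=1} (q3, q6, q1) contributes 0 new; branch {q1=0, q2=0, q3=0, q4=0} (q6, q5) contributes 0 new; branch {q1=1, q2=0, q3=0, q4=1} (q6, q5) contributes 0 new; branch {q2=0, q5=0} (q4, q3, q6, q1) contributes 0 new; branch {q2=0, q6=1} (q4, q3, q5, q1) contributes 3 new; branch {q3=0, q5=0, q6=1} (q4, q2, q1) contributes 0 new; branch {q2=0, q5=0} (q4, q3, q6, q1) contributes 0 new; branch {q3=0, q5=0} (q4, q6, q2, q1) contributes 0 new; branch {q2=0, q6=1} (q4, q3, q5, q1) contributes 0 new; branch {q2=0, q5=0} (q4, q3, q6, q1) contributes 0 new. Total: 37.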